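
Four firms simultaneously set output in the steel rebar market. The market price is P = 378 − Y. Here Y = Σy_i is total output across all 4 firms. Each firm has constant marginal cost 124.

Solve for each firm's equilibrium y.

A representative firm's profit is π_i = y_i(378 − Y) − 124y_i, with Y = y_i + Σ_{j≠i} y_j.
First-order condition: 254 − 2y_i − Σ_{j≠i} y_j = 0.
With identical firms, set every y_j = y: then 254 − 2y − 3y = 0, i.e. y = 254/5 = 50.8.

50.8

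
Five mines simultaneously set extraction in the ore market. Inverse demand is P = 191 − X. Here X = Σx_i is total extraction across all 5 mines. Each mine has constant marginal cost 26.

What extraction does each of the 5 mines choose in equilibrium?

A representative mine's profit is π_i = x_i(191 − X) − 26x_i, with X = x_i + Σ_{j≠i} x_j.
First-order condition: 165 − 2x_i − Σ_{j≠i} x_j = 0.
In a symmetric equilibrium every mine chooses the same x, so Σ_{j≠i} x_j = 4x. The condition becomes 165 − 6x = 0, giving x = 165/6 = 27.5.

27.5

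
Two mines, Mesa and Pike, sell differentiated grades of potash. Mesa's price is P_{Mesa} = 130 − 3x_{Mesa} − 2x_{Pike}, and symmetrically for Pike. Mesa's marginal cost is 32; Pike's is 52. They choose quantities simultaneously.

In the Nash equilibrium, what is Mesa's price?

Mine Mesa's profit: π = x_{Mesa}(130 − 3x_{Mesa} − 2x_{Pike}) − 32x_{Mesa}.
∂π/∂x_{Mesa} = 98 − 6x_{Mesa} − 2x_{Pike} = 0 ⇒ x_{Mesa} = 49/3 − (1/3)x_{Pike}.
Similarly x_{Pike} = 13 − (1/3)x_{Mesa}.
Solving the two reaction functions simultaneously: (1 − (−1/3)(−1/3))x_{Mesa} = 49/3 − (1/3)·13, so (8/9)x_{Mesa} = 12 and x_{Mesa} = 13.5.
Then x_{Pike} = 13 − (1/3)·13.5 = 8.5.
P_{Mesa} = 130 − 3·13.5 − 2·8.5 = 72.5.

72.5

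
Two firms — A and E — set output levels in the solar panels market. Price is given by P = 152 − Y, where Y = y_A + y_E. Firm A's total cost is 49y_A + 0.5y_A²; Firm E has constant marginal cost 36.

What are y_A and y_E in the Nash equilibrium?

18, 49

Firm A's profit: π = y_A(152 − (y_A + y_E)) − 49y_A − 0.5y_A².
∂π/∂y_A = 103 − 3y_A − y_E = 0, so y_A = 103/3 − (1/3)y_E.
For E: ∂π/∂y_E = 116 − 2y_E − y_A = 0 ⇒ y_E = 58 − 0.5y_A.
Plugging y_E into A's best response: y_A = 103/3 − (1/3)(58 − 0.5y_A) ⇒ (5/6)y_A = 15, so y_A = 18.
Then y_E = 58 − 0.5·18 = 49.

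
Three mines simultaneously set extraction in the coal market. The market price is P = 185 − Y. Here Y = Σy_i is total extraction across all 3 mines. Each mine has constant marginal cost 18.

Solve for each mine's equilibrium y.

A representative mine's profit is π_i = y_i(185 − Y) − 18y_i, with Y = y_i + Σ_{j≠i} y_j.
First-order condition: 167 − 2y_i − Σ_{j≠i} y_j = 0.
Imposing symmetry (y_j = y for all j) turns Σ_{j≠i} y_j into 2y, so 167 = 4y and y = 41.75.

41.75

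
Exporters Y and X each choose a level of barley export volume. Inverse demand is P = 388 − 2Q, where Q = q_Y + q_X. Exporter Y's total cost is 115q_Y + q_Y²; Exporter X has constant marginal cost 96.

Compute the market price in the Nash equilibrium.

Exporter Y's profit: π = q_Y(388 − 2(q_Y + q_X)) − 115q_Y − q_Y².
∂π/∂q_Y = 273 − 6q_Y − 2q_X = 0, so q_Y = 45.5 − (1/3)q_X.
For X: ∂π/∂q_X = 292 − 4q_X − 2q_Y = 0 ⇒ q_X = 73 − 0.5q_Y.
Plugging q_X into Y's best response: q_Y = 45.5 − (1/3)(73 − 0.5q_Y) ⇒ (5/6)q_Y = 127/6, so q_Y = 25.4.
Then q_X = 73 − 0.5·25.4 = 60.3.
Equilibrium price: P = 388 − 2·85.7 = 216.6.

216.6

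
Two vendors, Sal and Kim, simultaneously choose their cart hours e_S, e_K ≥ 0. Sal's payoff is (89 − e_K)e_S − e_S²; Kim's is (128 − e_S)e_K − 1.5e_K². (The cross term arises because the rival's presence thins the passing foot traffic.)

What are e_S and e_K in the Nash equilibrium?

Expanding Sal's payoff: 89e_S − e_Ke_S − e_S².
∂π/∂e_S = 89 − e_K − 2e_S = 0, so e_S = 44.5 − 0.5e_K.
Likewise for Kim: e_K = 128/3 − (1/3)e_S.
Plugging e_K into Sal's best response: e_S = 44.5 − 0.5(128/3 − (1/3)e_S) ⇒ (5/6)e_S = 139/6, so e_S = 27.8.
Then e_K = 128/3 − (1/3)·27.8 = 33.4.

27.8, 33.4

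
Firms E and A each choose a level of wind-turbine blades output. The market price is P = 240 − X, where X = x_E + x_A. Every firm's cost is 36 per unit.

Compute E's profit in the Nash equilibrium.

4624

Firm E's profit: π = x_E(240 − (x_E + x_A)) − 36x_E.
∂π/∂x_E = 204 − 2x_E − x_A = 0, so x_E = 102 − 0.5x_A.
The game is symmetric, so in equilibrium x_A = x_E: the reaction function gives 1.5x_E = 102, hence x_E = 68.
Price P = 240 − 136 = 104.
E's profit: (104 − 36)·68 = 4624.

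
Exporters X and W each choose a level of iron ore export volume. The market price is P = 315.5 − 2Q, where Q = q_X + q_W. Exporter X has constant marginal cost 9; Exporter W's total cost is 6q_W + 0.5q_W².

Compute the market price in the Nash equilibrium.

Exporter X's profit: π = q_X(315.5 − 2(q_X + q_W)) − 9q_X.
∂π/∂q_X = 306.5 − 4q_X − 2q_W = 0, so q_X = 76.625 − 0.5q_W.
For W: ∂π/∂q_W = 309.5 − 5q_W − 2q_X = 0 ⇒ q_W = 61.9 − 0.4q_X.
Substituting the second reaction function into the first: q_X = 76.625 − 0.5(61.9 − 0.4q_X), which gives 0.8q_X = 45.675 ⇒ q_X = 1827/32.
Then q_W = 61.9 − 0.4·(1827/32) = 39.0625.
Equilibrium price: P = 315.5 − 2·(3077/32) = 123.1875.

123.1875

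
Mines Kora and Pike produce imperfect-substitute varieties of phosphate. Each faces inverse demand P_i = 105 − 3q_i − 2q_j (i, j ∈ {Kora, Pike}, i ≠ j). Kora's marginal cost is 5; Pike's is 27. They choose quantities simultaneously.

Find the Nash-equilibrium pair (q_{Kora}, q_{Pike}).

Mine Kora's profit: π = q_{Kora}(105 − 3q_{Kora} − 2q_{Pike}) − 5q_{Kora}.
∂π/∂q_{Kora} = 100 − 6q_{Kora} − 2q_{Pike} = 0 ⇒ q_{Kora} = 50/3 − (1/3)q_{Pike}.
Similarly q_{Pike} = 13 − (1/3)q_{Kora}.
Substituting the second reaction function into the first: q_{Kora} = 50/3 − (1/3)(13 − (1/3)q_{Kora}), which gives (8/9)q_{Kora} = 37/3 ⇒ q_{Kora} = 13.875.
Then q_{Pike} = 13 − (1/3)·13.875 = 8.375.

13.875, 8.375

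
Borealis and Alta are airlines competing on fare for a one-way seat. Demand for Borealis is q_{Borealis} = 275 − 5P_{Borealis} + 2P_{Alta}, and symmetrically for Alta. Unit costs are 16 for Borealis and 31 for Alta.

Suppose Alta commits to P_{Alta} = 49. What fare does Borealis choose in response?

Borealis's profit: π = (P_{Borealis} − 16)(275 − 5P_{Borealis} + 2P_{Alta}).
∂π/∂P_{Borealis} = 355 − 10P_{Borealis} + 2P_{Alta} = 0 ⇒ P_{Borealis} = 35.5 + 0.2P_{Alta}.
At P_{Alta} = 49: P_{Borealis} = 35.5 + 0.2·49 = 45.3.

45.3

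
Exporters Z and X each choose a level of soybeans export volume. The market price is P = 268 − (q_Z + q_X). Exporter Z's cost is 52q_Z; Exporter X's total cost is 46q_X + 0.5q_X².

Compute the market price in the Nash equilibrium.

137.2

Exporter Z's profit: π = q_Z(268 − (q_Z + q_X)) − 52q_Z.
∂π/∂q_Z = 216 − 2q_Z − q_X = 0, so q_Z = 108 − 0.5q_X.
For X: ∂π/∂q_X = 222 − 3q_X − q_Z = 0 ⇒ q_X = 74 − (1/3)q_Z.
Substituting the second reaction function into the first: q_Z = 108 − 0.5(74 − (1/3)q_Z), which gives (5/6)q_Z = 71 ⇒ q_Z = 85.2.
Then q_X = 74 − (1/3)·85.2 = 45.6.
Equilibrium price: P = 268 − 130.8 = 137.2.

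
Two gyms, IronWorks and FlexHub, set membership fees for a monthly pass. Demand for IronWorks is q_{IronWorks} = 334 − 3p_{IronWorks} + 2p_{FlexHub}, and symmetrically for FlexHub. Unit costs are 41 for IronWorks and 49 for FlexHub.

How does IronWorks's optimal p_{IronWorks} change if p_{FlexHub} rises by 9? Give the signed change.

3

IronWorks's profit: π = (p_{IronWorks} − 41)(334 − 3p_{IronWorks} + 2p_{FlexHub}).
∂π/∂p_{IronWorks} = 457 − 6p_{IronWorks} + 2p_{FlexHub} = 0 ⇒ p_{IronWorks} = 457/6 + (1/3)p_{FlexHub}.
The reaction-function slope is 1/3, so a 9-unit rise in p_{FlexHub} moves p_{IronWorks} by 1/3 × 9 = 3. IronWorks's best response rises — the actions are strategic complements.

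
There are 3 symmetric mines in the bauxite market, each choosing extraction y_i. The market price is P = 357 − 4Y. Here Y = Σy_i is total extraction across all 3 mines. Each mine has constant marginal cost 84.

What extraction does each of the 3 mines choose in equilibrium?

17.0625

A representative mine's profit is π_i = y_i(357 − 4Y) − 84y_i, with Y = y_i + Σ_{j≠i} y_j.
First-order condition: 273 − 8y_i − 4Σ_{j≠i} y_j = 0.
With identical mines, set every y_j = y: then 273 − 8y − 8y = 0, i.e. y = 273/16 = 17.0625.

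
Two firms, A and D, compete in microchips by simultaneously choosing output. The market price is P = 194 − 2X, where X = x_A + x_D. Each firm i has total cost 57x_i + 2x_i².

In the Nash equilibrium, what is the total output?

Firm A's profit: π = x_A(194 − 2(x_A + x_D)) − 57x_A − 2x_A².
∂π/∂x_A = 137 − 8x_A − 2x_D = 0, so x_A = 17.125 − 0.25x_D.
By symmetry x_D = x_A; substituting into the reaction function, 1.25x_A = 17.125 and x_A = 13.7.
Total output: 13.7 + 13.7 = 27.4.

27.4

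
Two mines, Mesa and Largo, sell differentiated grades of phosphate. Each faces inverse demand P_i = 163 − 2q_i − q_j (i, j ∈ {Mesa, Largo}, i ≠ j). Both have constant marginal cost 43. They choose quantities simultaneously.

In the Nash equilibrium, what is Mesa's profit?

1152

Mine Mesa's profit: π = q_{Mesa}(163 − 2q_{Mesa} − q_{Largo}) − 43q_{Mesa}.
∂π/∂q_{Mesa} = 120 − 4q_{Mesa} − q_{Largo} = 0 ⇒ q_{Mesa} = 30 − 0.25q_{Largo}.
Setting q_{Mesa} = q_{Largo} in the reaction function: q_{Mesa} = 30 − 0.25q_{Mesa}, so q_{Mesa} = 30 / 1.25 = 24.
P_{Mesa} = 163 − 2·24 − 24 = 91.
Profit = (91 − 43)·24 = 1152.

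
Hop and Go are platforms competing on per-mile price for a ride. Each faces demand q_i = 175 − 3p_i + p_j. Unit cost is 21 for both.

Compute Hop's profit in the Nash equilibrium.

Hop's profit: π = (p_{Hop} − 21)(175 − 3p_{Hop} + p_{Go}).
∂π/∂p_{Hop} = 238 − 6p_{Hop} + p_{Go} = 0 ⇒ p_{Hop} = 119/3 + (1/6)p_{Go}.
The game is symmetric, so in equilibrium p_{Go} = p_{Hop}: the reaction function gives (5/6)p_{Hop} = 119/3, hence p_{Hop} = 47.6.
q_{Hop} = 175 − 3·47.6 + 47.6 = 79.8.
Profit = (47.6 − 21)·79.8 = 2122.68.

2122.68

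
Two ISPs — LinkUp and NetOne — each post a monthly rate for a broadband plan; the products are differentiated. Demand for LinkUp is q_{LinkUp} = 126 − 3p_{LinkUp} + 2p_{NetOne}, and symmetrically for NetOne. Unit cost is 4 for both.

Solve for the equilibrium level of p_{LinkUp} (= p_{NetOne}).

34.5

LinkUp's profit: π = (p_{LinkUp} − 4)(126 − 3p_{LinkUp} + 2p_{NetOne}).
∂π/∂p_{LinkUp} = 138 − 6p_{LinkUp} + 2p_{NetOne} = 0 ⇒ p_{LinkUp} = 23 + (1/3)p_{NetOne}.
Setting p_{LinkUp} = p_{NetOne} in the reaction function: p_{LinkUp} = 23 + (1/3)p_{LinkUp}, so p_{LinkUp} = 23 / (2/3) = 34.5.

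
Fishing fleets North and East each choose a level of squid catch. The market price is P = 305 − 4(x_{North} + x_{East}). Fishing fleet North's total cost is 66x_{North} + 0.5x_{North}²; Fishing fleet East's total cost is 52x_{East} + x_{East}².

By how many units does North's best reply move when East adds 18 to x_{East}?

Fishing fleet North's profit: π = x_{North}(305 − 4(x_{North} + x_{East})) − 66x_{North} − 0.5x_{North}².
∂π/∂x_{North} = 239 − 9x_{North} − 4x_{East} = 0, so x_{North} = 239/9 − (4/9)x_{East}.
The reaction-function slope is −4/9, so an 18-unit rise in x_{East} moves x_{North} by −4/9 × 18 = −8. North's best response falls — the actions are strategic substitutes.

-8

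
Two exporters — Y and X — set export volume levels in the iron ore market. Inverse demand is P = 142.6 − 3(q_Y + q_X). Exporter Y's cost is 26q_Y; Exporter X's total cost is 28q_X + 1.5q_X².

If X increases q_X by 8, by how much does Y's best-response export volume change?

-4

Exporter Y's profit: π = q_Y(142.6 − 3(q_Y + q_X)) − 26q_Y.
∂π/∂q_Y = 116.6 − 6q_Y − 3q_X = 0, so q_Y = 583/30 − 0.5q_X.
The reaction-function slope is −0.5, so an 8-unit rise in q_X moves q_Y by −0.5 × 8 = −4. Y's best response falls — the actions are strategic substitutes.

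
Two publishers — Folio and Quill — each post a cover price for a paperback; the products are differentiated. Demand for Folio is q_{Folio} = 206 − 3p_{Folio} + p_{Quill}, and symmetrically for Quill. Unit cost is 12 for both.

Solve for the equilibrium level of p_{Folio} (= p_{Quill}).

48.4

Folio's profit: π = (p_{Folio} − 12)(206 − 3p_{Folio} + p_{Quill}).
∂π/∂p_{Folio} = 242 − 6p_{Folio} + p_{Quill} = 0 ⇒ p_{Folio} = 121/3 + (1/6)p_{Quill}.
Setting p_{Folio} = p_{Quill} in the reaction function: p_{Folio} = 121/3 + (1/6)p_{Folio}, so p_{Folio} = (121/3) / (5/6) = 48.4.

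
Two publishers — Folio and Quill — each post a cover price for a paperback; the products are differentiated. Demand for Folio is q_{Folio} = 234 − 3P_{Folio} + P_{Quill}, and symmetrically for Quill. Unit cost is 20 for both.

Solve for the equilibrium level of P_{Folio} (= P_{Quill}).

58.8

Folio's profit: π = (P_{Folio} − 20)(234 − 3P_{Folio} + P_{Quill}).
∂π/∂P_{Folio} = 294 − 6P_{Folio} + P_{Quill} = 0 ⇒ P_{Folio} = 49 + (1/6)P_{Quill}.
By symmetry P_{Quill} = P_{Folio}; substituting into the reaction function, (5/6)P_{Folio} = 49 and P_{Folio} = 58.8.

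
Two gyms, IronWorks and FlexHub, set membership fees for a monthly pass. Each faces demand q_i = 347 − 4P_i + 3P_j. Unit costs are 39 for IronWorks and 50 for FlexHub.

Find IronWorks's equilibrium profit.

IronWorks's profit: π = (P_{IronWorks} − 39)(347 − 4P_{IronWorks} + 3P_{FlexHub}).
∂π/∂P_{IronWorks} = 503 − 8P_{IronWorks} + 3P_{FlexHub} = 0 ⇒ P_{IronWorks} = 62.875 + 0.375P_{FlexHub}.
Similarly P_{FlexHub} = 68.375 + 0.375P_{IronWorks}.
Solving the two reaction functions simultaneously: (1 − (0.375)(0.375))P_{IronWorks} = 62.875 + 0.375·68.375, so (55/64)P_{IronWorks} = 5665/64 and P_{IronWorks} = 103.
Then P_{FlexHub} = 68.375 + 0.375·103 = 107.
q_{IronWorks} = 347 − 4·103 + 3·107 = 256.
Profit = (103 − 39)·256 = 16384.

16384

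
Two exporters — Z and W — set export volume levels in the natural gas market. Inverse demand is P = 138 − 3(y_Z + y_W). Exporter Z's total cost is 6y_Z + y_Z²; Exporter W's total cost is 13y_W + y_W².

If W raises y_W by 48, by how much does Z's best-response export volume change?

-18

Exporter Z's profit: π = y_Z(138 − 3(y_Z + y_W)) − 6y_Z − y_Z².
∂π/∂y_Z = 132 − 8y_Z − 3y_W = 0, so y_Z = 16.5 − 0.375y_W.
The reaction-function slope is −0.375, so a 48-unit rise in y_W moves y_Z by −0.375 × 48 = −18. Z's best response falls — the actions are strategic substitutes.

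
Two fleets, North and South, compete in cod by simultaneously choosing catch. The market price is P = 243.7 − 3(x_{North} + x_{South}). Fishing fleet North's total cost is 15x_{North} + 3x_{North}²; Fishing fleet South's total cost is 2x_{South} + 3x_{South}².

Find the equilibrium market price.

Fishing fleet North's profit: π = x_{North}(243.7 − 3(x_{North} + x_{South})) − 15x_{North} − 3x_{North}².
∂π/∂x_{North} = 228.7 − 12x_{North} − 3x_{South} = 0, so x_{North} = 2287/120 − 0.25x_{South}.
By the same steps for South: x_{South} = 2417/120 − 0.25x_{North}.
Plugging x_{South} into North's best response: x_{North} = 2287/120 − 0.25(2417/120 − 0.25x_{North}) ⇒ 0.9375x_{North} = 6731/480, so x_{North} = 6731/450.
Then x_{South} = 2417/120 − 0.25·(6731/450) = 7381/450.
Equilibrium price: P = 243.7 − 3·31.36 = 149.62.

149.62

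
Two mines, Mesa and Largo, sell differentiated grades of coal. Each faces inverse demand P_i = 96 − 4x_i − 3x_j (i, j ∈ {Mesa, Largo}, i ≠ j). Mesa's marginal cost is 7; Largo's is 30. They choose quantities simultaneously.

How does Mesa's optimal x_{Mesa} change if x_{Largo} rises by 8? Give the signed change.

-3

Mine Mesa's profit: π = x_{Mesa}(96 − 4x_{Mesa} − 3x_{Largo}) − 7x_{Mesa}.
∂π/∂x_{Mesa} = 89 − 8x_{Mesa} − 3x_{Largo} = 0 ⇒ x_{Mesa} = 11.125 − 0.375x_{Largo}.
The reaction-function slope is −0.375, so an 8-unit rise in x_{Largo} moves x_{Mesa} by −0.375 × 8 = −3. Mesa's best response falls — the actions are strategic substitutes.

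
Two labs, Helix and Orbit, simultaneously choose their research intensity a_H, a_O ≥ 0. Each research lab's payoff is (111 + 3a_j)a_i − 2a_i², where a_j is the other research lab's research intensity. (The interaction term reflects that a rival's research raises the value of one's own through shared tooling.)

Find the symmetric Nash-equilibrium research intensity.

111

Helix's payoff is (111 + 3a_O)a_H − 2a_H².
∂π/∂a_H = 111 + 3a_O − 4a_H = 0, so a_H = 27.75 + 0.75a_O.
Setting a_H = a_O in the reaction function: a_H = 27.75 + 0.75a_H, so a_H = 27.75 / 0.25 = 111.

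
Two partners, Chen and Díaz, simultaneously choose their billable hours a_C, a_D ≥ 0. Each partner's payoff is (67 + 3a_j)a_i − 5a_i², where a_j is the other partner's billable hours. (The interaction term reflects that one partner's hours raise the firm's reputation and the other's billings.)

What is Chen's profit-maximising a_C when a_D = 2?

7.3

Chen's payoff is (67 + 3a_D)a_C − 5a_C².
∂π/∂a_C = 67 + 3a_D − 10a_C = 0, so a_C = 6.7 + 0.3a_D.
At a_D = 2: a_C = 6.7 + 0.3·2 = 7.3.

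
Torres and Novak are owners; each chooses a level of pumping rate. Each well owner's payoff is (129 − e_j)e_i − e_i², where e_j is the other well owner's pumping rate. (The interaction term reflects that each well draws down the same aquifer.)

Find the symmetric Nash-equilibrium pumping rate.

43

Torres's payoff is (129 − e_N)e_T − e_T².
∂π/∂e_T = 129 − e_N − 2e_T = 0, so e_T = 64.5 − 0.5e_N.
By symmetry e_N = e_T; substituting into the reaction function, 1.5e_T = 64.5 and e_T = 43.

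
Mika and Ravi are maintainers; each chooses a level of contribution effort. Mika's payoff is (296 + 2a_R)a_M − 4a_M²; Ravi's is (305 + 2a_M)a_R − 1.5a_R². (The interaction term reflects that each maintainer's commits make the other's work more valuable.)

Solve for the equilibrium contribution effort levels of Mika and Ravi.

74.9, 151.6

Expanding Mika's payoff: 296a_M + 2a_Ra_M − 4a_M².
∂π/∂a_M = 296 + 2a_R − 8a_M = 0, so a_M = 37 + 0.25a_R.
Likewise for Ravi: a_R = 305/3 + (2/3)a_M.
Plugging a_R into Mika's best response: a_M = 37 + 0.25(305/3 + (2/3)a_M) ⇒ (5/6)a_M = 749/12, so a_M = 74.9.
Then a_R = 305/3 + (2/3)·74.9 = 151.6.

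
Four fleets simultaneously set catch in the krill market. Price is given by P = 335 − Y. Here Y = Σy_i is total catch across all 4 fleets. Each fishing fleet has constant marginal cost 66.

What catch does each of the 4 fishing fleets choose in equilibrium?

53.8

A representative fishing fleet's profit is π_i = y_i(335 − Y) − 66y_i, with Y = y_i + Σ_{j≠i} y_j.
First-order condition: 269 − 2y_i − Σ_{j≠i} y_j = 0.
Imposing symmetry (y_j = y for all j) turns Σ_{j≠i} y_j into 3y, so 269 = 5y and y = 53.8.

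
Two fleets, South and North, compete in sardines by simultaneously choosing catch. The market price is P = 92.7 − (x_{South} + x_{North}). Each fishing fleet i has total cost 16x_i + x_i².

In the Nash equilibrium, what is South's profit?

Fishing fleet South's profit: π = x_{South}(92.7 − (x_{South} + x_{North})) − 16x_{South} − x_{South}².
∂π/∂x_{South} = 76.7 − 4x_{South} − x_{North} = 0, so x_{South} = 19.175 − 0.25x_{North}.
Setting x_{South} = x_{North} in the reaction function: x_{South} = 19.175 − 0.25x_{South}, so x_{South} = 19.175 / 1.25 = 15.34.
Price P = 92.7 − 30.68 = 62.02.
South's profit: (62.02 − 16)·15.34 − (15.34)² = 470.6312.

470.6312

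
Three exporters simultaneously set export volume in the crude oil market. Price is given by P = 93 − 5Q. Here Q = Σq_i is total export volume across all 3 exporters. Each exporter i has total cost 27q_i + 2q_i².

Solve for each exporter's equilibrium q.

A representative exporter's profit is π_i = q_i(93 − 5Q) − 27q_i − 2q_i², with Q = q_i + Σ_{j≠i} q_j.
First-order condition: 66 − 14q_i − 5Σ_{j≠i} q_j = 0.
In a symmetric equilibrium every exporter chooses the same q, so Σ_{j≠i} q_j = 2q. The condition becomes 66 − 24q = 0, giving q = 66/24 = 2.75.

2.75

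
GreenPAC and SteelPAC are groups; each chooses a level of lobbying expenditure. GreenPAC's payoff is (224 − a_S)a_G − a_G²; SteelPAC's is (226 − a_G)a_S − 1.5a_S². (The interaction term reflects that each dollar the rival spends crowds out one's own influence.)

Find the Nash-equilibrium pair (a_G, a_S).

Expanding GreenPAC's payoff: 224a_G − a_Sa_G − a_G².
∂π/∂a_G = 224 − a_S − 2a_G = 0, so a_G = 112 − 0.5a_S.
Likewise for SteelPAC: a_S = 226/3 − (1/3)a_G.
Plugging a_S into GreenPAC's best response: a_G = 112 − 0.5(226/3 − (1/3)a_G) ⇒ (5/6)a_G = 223/3, so a_G = 89.2.
Then a_S = 226/3 − (1/3)·89.2 = 45.6.

89.2, 45.6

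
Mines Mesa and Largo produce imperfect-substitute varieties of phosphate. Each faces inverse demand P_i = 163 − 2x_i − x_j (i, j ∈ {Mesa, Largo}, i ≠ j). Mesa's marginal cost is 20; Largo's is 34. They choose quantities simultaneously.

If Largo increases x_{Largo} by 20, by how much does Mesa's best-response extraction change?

-5

Mine Mesa's profit: π = x_{Mesa}(163 − 2x_{Mesa} − x_{Largo}) − 20x_{Mesa}.
∂π/∂x_{Mesa} = 143 − 4x_{Mesa} − x_{Largo} = 0 ⇒ x_{Mesa} = 35.75 − 0.25x_{Largo}.
The reaction-function slope is −0.25, so a 20-unit rise in x_{Largo} moves x_{Mesa} by −0.25 × 20 = −5. Mesa's best response falls — the actions are strategic substitutes.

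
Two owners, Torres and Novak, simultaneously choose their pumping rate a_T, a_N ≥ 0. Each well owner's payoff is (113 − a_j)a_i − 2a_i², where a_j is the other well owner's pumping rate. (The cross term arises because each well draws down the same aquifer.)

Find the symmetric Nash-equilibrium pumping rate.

22.6

Torres's payoff is (113 − a_N)a_T − 2a_T².
∂π/∂a_T = 113 − a_N − 4a_T = 0, so a_T = 28.25 − 0.25a_N.
By symmetry a_N = a_T; substituting into the reaction function, 1.25a_T = 28.25 and a_T = 22.6.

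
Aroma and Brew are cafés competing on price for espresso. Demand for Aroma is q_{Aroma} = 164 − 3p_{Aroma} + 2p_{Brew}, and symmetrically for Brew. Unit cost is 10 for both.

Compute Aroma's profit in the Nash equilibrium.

4446.75

Aroma's profit: π = (p_{Aroma} − 10)(164 − 3p_{Aroma} + 2p_{Brew}).
∂π/∂p_{Aroma} = 194 − 6p_{Aroma} + 2p_{Brew} = 0 ⇒ p_{Aroma} = 97/3 + (1/3)p_{Brew}.
Setting p_{Aroma} = p_{Brew} in the reaction function: p_{Aroma} = 97/3 + (1/3)p_{Aroma}, so p_{Aroma} = (97/3) / (2/3) = 48.5.
q_{Aroma} = 164 − 3·48.5 + 2·48.5 = 115.5.
Profit = (48.5 − 10)·115.5 = 4446.75.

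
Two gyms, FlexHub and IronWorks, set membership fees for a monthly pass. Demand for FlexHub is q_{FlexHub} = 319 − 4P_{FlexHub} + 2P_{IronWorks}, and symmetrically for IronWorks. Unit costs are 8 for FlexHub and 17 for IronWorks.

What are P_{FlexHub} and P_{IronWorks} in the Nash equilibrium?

FlexHub's profit: π = (P_{FlexHub} − 8)(319 − 4P_{FlexHub} + 2P_{IronWorks}).
∂π/∂P_{FlexHub} = 351 − 8P_{FlexHub} + 2P_{IronWorks} = 0 ⇒ P_{FlexHub} = 43.875 + 0.25P_{IronWorks}.
Similarly P_{IronWorks} = 48.375 + 0.25P_{FlexHub}.
Substituting the second reaction function into the first: P_{FlexHub} = 43.875 + 0.25(48.375 + 0.25P_{FlexHub}), which gives 0.9375P_{FlexHub} = 1791/32 ⇒ P_{FlexHub} = 59.7.
Then P_{IronWorks} = 48.375 + 0.25·59.7 = 63.3.

59.7, 63.3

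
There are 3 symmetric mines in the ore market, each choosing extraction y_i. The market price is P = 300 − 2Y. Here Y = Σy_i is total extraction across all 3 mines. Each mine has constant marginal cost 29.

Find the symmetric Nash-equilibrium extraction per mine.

A representative mine's profit is π_i = y_i(300 − 2Y) − 29y_i, with Y = y_i + Σ_{j≠i} y_j.
First-order condition: 271 − 4y_i − 2Σ_{j≠i} y_j = 0.
With identical mines, set every y_j = y: then 271 − 4y − 4y = 0, i.e. y = 271/8 = 33.875.

33.875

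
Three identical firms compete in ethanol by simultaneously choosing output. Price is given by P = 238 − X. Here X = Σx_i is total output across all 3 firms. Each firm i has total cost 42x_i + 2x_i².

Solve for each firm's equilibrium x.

24.5

A representative firm's profit is π_i = x_i(238 − X) − 42x_i − 2x_i², with X = x_i + Σ_{j≠i} x_j.
First-order condition: 196 − 6x_i − Σ_{j≠i} x_j = 0.
In a symmetric equilibrium every firm chooses the same x, so Σ_{j≠i} x_j = 2x. The condition becomes 196 − 8x = 0, giving x = 196/8 = 24.5.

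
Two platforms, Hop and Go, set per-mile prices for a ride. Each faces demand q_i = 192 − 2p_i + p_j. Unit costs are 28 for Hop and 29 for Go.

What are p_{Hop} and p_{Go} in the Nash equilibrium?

Hop's profit: π = (p_{Hop} − 28)(192 − 2p_{Hop} + p_{Go}).
∂π/∂p_{Hop} = 248 − 4p_{Hop} + p_{Go} = 0 ⇒ p_{Hop} = 62 + 0.25p_{Go}.
Similarly p_{Go} = 62.5 + 0.25p_{Hop}.
Solving the two reaction functions simultaneously: (1 − (0.25)(0.25))p_{Hop} = 62 + 0.25·62.5, so 0.9375p_{Hop} = 77.625 and p_{Hop} = 82.8.
Then p_{Go} = 62.5 + 0.25·82.8 = 83.2.

82.8, 83.2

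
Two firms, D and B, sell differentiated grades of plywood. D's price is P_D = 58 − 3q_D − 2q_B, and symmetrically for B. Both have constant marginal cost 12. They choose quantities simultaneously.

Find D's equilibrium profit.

Firm D's profit: π = q_D(58 − 3q_D − 2q_B) − 12q_D.
∂π/∂q_D = 46 − 6q_D − 2q_B = 0 ⇒ q_D = 23/3 − (1/3)q_B.
Setting q_D = q_B in the reaction function: q_D = 23/3 − (1/3)q_D, so q_D = (23/3) / (4/3) = 5.75.
P_D = 58 − 3·5.75 − 2·5.75 = 29.25.
Profit = (29.25 − 12)·5.75 = 99.1875.

99.1875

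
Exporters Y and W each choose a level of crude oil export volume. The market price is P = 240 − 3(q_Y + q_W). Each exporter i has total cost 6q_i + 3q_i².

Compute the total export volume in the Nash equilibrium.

Exporter Y's profit: π = q_Y(240 − 3(q_Y + q_W)) − 6q_Y − 3q_Y².
∂π/∂q_Y = 234 − 12q_Y − 3q_W = 0, so q_Y = 19.5 − 0.25q_W.
By symmetry q_W = q_Y; substituting into the reaction function, 1.25q_Y = 19.5 and q_Y = 15.6.
Total export volume: 15.6 + 15.6 = 31.2.

31.2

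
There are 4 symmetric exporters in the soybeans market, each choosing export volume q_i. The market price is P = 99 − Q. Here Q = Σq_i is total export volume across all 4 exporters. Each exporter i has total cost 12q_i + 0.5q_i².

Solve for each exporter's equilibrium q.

14.5

A representative exporter's profit is π_i = q_i(99 − Q) − 12q_i − 0.5q_i², with Q = q_i + Σ_{j≠i} q_j.
First-order condition: 87 − 3q_i − Σ_{j≠i} q_j = 0.
In a symmetric equilibrium every exporter chooses the same q, so Σ_{j≠i} q_j = 3q. The condition becomes 87 − 6q = 0, giving q = 87/6 = 14.5.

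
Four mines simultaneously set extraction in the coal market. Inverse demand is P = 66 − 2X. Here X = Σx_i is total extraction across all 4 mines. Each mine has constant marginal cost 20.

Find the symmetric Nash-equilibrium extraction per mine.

A representative mine's profit is π_i = x_i(66 − 2X) − 20x_i, with X = x_i + Σ_{j≠i} x_j.
First-order condition: 46 − 4x_i − 2Σ_{j≠i} x_j = 0.
Imposing symmetry (x_j = x for all j) turns Σ_{j≠i} x_j into 3x, so 46 = 10x and x = 4.6.

4.6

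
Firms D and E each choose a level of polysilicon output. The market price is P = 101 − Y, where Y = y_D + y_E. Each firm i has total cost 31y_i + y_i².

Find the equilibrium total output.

Firm D's profit: π = y_D(101 − (y_D + y_E)) − 31y_D − y_D².
∂π/∂y_D = 70 − 4y_D − y_E = 0, so y_D = 17.5 − 0.25y_E.
The game is symmetric, so in equilibrium y_E = y_D: the reaction function gives 1.25y_D = 17.5, hence y_D = 14.
Total output: 14 + 14 = 28.

28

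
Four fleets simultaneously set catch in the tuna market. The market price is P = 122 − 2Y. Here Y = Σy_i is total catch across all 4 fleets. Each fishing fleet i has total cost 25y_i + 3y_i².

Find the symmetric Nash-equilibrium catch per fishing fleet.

6.0625

A representative fishing fleet's profit is π_i = y_i(122 − 2Y) − 25y_i − 3y_i², with Y = y_i + Σ_{j≠i} y_j.
First-order condition: 97 − 10y_i − 2Σ_{j≠i} y_j = 0.
With identical fishing fleets, set every y_j = y: then 97 − 10y − 6y = 0, i.e. y = 97/16 = 6.0625.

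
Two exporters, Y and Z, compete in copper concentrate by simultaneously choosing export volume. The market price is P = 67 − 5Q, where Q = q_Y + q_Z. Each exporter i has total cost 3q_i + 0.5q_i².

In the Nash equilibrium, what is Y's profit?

88

Exporter Y's profit: π = q_Y(67 − 5(q_Y + q_Z)) − 3q_Y − 0.5q_Y².
∂π/∂q_Y = 64 − 11q_Y − 5q_Z = 0, so q_Y = 64/11 − (5/11)q_Z.
The game is symmetric, so in equilibrium q_Z = q_Y: the reaction function gives (16/11)q_Y = 64/11, hence q_Y = 4.
Price P = 67 − 5·8 = 27.
Y's profit: (27 − 3)·4 − 0.5(4)² = 88.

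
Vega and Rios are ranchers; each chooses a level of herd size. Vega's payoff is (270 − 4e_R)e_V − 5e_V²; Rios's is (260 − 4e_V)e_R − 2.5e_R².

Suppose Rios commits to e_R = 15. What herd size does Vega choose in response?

21

Expanding Vega's payoff: 270e_V − 4e_Re_V − 5e_V².
∂π/∂e_V = 270 − 4e_R − 10e_V = 0, so e_V = 27 − 0.4e_R.
At e_R = 15: e_V = 27 − 0.4·15 = 21.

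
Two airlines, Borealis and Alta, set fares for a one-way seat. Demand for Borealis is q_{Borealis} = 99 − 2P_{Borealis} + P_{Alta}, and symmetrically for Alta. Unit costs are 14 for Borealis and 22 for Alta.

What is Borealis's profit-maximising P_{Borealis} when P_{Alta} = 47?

43.5

Borealis's profit: π = (P_{Borealis} − 14)(99 − 2P_{Borealis} + P_{Alta}).
∂π/∂P_{Borealis} = 127 − 4P_{Borealis} + P_{Alta} = 0 ⇒ P_{Borealis} = 31.75 + 0.25P_{Alta}.
At P_{Alta} = 47: P_{Borealis} = 31.75 + 0.25·47 = 43.5.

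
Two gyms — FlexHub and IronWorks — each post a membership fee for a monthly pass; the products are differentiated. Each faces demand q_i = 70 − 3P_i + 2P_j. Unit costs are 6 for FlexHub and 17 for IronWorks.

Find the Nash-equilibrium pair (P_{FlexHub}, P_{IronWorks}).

FlexHub's profit: π = (P_{FlexHub} − 6)(70 − 3P_{FlexHub} + 2P_{IronWorks}).
∂π/∂P_{FlexHub} = 88 − 6P_{FlexHub} + 2P_{IronWorks} = 0 ⇒ P_{FlexHub} = 44/3 + (1/3)P_{IronWorks}.
Similarly P_{IronWorks} = 121/6 + (1/3)P_{FlexHub}.
Solving the two reaction functions simultaneously: (1 − (1/3)(1/3))P_{FlexHub} = 44/3 + (1/3)·(121/6), so (8/9)P_{FlexHub} = 385/18 and P_{FlexHub} = 24.0625.
Then P_{IronWorks} = 121/6 + (1/3)·24.0625 = 28.1875.

24.0625, 28.1875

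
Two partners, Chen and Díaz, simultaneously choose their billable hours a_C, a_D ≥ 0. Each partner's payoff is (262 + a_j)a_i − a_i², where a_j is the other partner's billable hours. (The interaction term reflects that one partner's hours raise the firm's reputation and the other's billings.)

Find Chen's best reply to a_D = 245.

253.5

Chen's payoff is (262 + a_D)a_C − a_C².
∂π/∂a_C = 262 + a_D − 2a_C = 0, so a_C = 131 + 0.5a_D.
At a_D = 245: a_C = 131 + 0.5·245 = 253.5.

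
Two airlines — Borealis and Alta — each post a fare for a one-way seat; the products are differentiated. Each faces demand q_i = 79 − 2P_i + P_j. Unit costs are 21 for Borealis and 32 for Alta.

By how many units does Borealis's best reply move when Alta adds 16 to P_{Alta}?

4

Borealis's profit: π = (P_{Borealis} − 21)(79 − 2P_{Borealis} + P_{Alta}).
∂π/∂P_{Borealis} = 121 − 4P_{Borealis} + P_{Alta} = 0 ⇒ P_{Borealis} = 30.25 + 0.25P_{Alta}.
The reaction-function slope is 0.25, so a 16-unit rise in P_{Alta} moves P_{Borealis} by 0.25 × 16 = 4. Borealis's best response rises — the actions are strategic complements.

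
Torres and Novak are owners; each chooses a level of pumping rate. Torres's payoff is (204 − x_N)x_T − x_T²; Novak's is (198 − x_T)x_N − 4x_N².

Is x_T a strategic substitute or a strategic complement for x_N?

strategic substitutes

Expanding Torres's payoff: 204x_T − x_Nx_T − x_T².
∂π/∂x_T = 204 − x_N − 2x_T = 0, so x_T = 102 − 0.5x_N.
The best-response slope dx_T/dx_N = −0.5 < 0: the reaction function is downward-sloping, so the choices are strategic substitutes.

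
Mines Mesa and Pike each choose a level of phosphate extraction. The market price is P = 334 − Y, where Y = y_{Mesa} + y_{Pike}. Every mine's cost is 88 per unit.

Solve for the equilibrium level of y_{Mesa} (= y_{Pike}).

Mine Mesa's profit: π = y_{Mesa}(334 − (y_{Mesa} + y_{Pike})) − 88y_{Mesa}.
∂π/∂y_{Mesa} = 246 − 2y_{Mesa} − y_{Pike} = 0, so y_{Mesa} = 123 − 0.5y_{Pike}.
The game is symmetric, so in equilibrium y_{Pike} = y_{Mesa}: the reaction function gives 1.5y_{Mesa} = 123, hence y_{Mesa} = 82.

82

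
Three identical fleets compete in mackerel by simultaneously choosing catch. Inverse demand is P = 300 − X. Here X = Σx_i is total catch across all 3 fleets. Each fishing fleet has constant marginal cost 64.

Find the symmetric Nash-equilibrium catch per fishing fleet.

59

A representative fishing fleet's profit is π_i = x_i(300 − X) − 64x_i, with X = x_i + Σ_{j≠i} x_j.
First-order condition: 236 − 2x_i − Σ_{j≠i} x_j = 0.
Imposing symmetry (x_j = x for all j) turns Σ_{j≠i} x_j into 2x, so 236 = 4x and x = 59.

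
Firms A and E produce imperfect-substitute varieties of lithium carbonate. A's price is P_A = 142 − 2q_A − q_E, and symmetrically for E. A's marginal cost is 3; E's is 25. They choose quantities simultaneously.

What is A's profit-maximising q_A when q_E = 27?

28

Firm A's profit: π = q_A(142 − 2q_A − q_E) − 3q_A.
∂π/∂q_A = 139 − 4q_A − q_E = 0 ⇒ q_A = 34.75 − 0.25q_E.
At q_E = 27: q_A = 34.75 − 0.25·27 = 28.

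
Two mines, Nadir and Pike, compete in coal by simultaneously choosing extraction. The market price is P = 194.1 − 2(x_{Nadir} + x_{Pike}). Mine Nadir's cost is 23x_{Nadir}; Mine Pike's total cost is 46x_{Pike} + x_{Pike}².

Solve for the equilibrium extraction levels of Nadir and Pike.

Mine Nadir's profit: π = x_{Nadir}(194.1 − 2(x_{Nadir} + x_{Pike})) − 23x_{Nadir}.
∂π/∂x_{Nadir} = 171.1 − 4x_{Nadir} − 2x_{Pike} = 0, so x_{Nadir} = 42.775 − 0.5x_{Pike}.
For Pike: ∂π/∂x_{Pike} = 148.1 − 6x_{Pike} − 2x_{Nadir} = 0 ⇒ x_{Pike} = 1481/60 − (1/3)x_{Nadir}.
Substituting the second reaction function into the first: x_{Nadir} = 42.775 − 0.5(1481/60 − (1/3)x_{Nadir}), which gives (5/6)x_{Nadir} = 913/30 ⇒ x_{Nadir} = 36.52.
Then x_{Pike} = 1481/60 − (1/3)·36.52 = 12.51.

36.52, 12.51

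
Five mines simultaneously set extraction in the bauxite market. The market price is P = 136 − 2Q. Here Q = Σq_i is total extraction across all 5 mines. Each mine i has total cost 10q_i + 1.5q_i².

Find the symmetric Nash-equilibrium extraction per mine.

8.4

A representative mine's profit is π_i = q_i(136 − 2Q) − 10q_i − 1.5q_i², with Q = q_i + Σ_{j≠i} q_j.
First-order condition: 126 − 7q_i − 2Σ_{j≠i} q_j = 0.
With identical mines, set every q_j = q: then 126 − 7q − 8q = 0, i.e. q = 126/15 = 8.4.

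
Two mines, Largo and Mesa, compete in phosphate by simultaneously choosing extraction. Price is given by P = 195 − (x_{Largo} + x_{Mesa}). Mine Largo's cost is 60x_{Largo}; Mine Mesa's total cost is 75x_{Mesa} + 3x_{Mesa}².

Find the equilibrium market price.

Mine Largo's profit: π = x_{Largo}(195 − (x_{Largo} + x_{Mesa})) − 60x_{Largo}.
∂π/∂x_{Largo} = 135 − 2x_{Largo} − x_{Mesa} = 0, so x_{Largo} = 67.5 − 0.5x_{Mesa}.
For Mesa: ∂π/∂x_{Mesa} = 120 − 8x_{Mesa} − x_{Largo} = 0 ⇒ x_{Mesa} = 15 − 0.125x_{Largo}.
Substituting the second reaction function into the first: x_{Largo} = 67.5 − 0.5(15 − 0.125x_{Largo}), which gives 0.9375x_{Largo} = 60 ⇒ x_{Largo} = 64.
Then x_{Mesa} = 15 − 0.125·64 = 7.
Equilibrium price: P = 195 − 71 = 124.

124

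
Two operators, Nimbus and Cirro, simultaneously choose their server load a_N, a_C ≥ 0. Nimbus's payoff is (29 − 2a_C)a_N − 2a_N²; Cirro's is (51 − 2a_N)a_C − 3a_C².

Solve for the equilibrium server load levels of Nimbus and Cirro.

Expanding Nimbus's payoff: 29a_N − 2a_Ca_N − 2a_N².
∂π/∂a_N = 29 − 2a_C − 4a_N = 0, so a_N = 7.25 − 0.5a_C.
Likewise for Cirro: a_C = 8.5 − (1/3)a_N.
Plugging a_C into Nimbus's best response: a_N = 7.25 − 0.5(8.5 − (1/3)a_N) ⇒ (5/6)a_N = 3, so a_N = 3.6.
Then a_C = 8.5 − (1/3)·3.6 = 7.3.

3.6, 7.3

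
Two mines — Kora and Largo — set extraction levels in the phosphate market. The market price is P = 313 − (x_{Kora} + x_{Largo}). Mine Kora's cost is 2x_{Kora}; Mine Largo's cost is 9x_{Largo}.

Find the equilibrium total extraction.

Mine Kora's profit: π = x_{Kora}(313 − (x_{Kora} + x_{Largo})) − 2x_{Kora}.
∂π/∂x_{Kora} = 311 − 2x_{Kora} − x_{Largo} = 0, so x_{Kora} = 155.5 − 0.5x_{Largo}.
By the same steps for Largo: x_{Largo} = 152 − 0.5x_{Kora}.
Solving the two reaction functions simultaneously: (1 − (−0.5)(−0.5))x_{Kora} = 155.5 − 0.5·152, so 0.75x_{Kora} = 79.5 and x_{Kora} = 106.
Then x_{Largo} = 152 − 0.5·106 = 99.
Total extraction: 106 + 99 = 205.

205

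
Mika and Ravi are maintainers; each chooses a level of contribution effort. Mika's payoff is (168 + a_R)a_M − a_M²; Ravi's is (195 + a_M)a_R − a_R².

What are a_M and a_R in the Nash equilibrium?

Expanding Mika's payoff: 168a_M + a_Ra_M − a_M².
∂π/∂a_M = 168 + a_R − 2a_M = 0, so a_M = 84 + 0.5a_R.
Likewise for Ravi: a_R = 97.5 + 0.5a_M.
Plugging a_R into Mika's best response: a_M = 84 + 0.5(97.5 + 0.5a_M) ⇒ 0.75a_M = 132.75, so a_M = 177.
Then a_R = 97.5 + 0.5·177 = 186.

177, 186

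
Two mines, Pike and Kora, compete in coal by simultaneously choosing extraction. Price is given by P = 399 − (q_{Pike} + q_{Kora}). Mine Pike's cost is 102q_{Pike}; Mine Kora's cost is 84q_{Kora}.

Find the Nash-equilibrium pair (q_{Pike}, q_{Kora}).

93, 111

Mine Pike's profit: π = q_{Pike}(399 − (q_{Pike} + q_{Kora})) − 102q_{Pike}.
∂π/∂q_{Pike} = 297 − 2q_{Pike} − q_{Kora} = 0, so q_{Pike} = 148.5 − 0.5q_{Kora}.
By the same steps for Kora: q_{Kora} = 157.5 − 0.5q_{Pike}.
Plugging q_{Kora} into Pike's best response: q_{Pike} = 148.5 − 0.5(157.5 − 0.5q_{Pike}) ⇒ 0.75q_{Pike} = 69.75, so q_{Pike} = 93.
Then q_{Kora} = 157.5 − 0.5·93 = 111.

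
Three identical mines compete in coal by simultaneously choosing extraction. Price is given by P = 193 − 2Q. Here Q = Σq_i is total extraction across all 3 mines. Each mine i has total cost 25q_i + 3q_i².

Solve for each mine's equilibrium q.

A representative mine's profit is π_i = q_i(193 − 2Q) − 25q_i − 3q_i², with Q = q_i + Σ_{j≠i} q_j.
First-order condition: 168 − 10q_i − 2Σ_{j≠i} q_j = 0.
In a symmetric equilibrium every mine chooses the same q, so Σ_{j≠i} q_j = 2q. The condition becomes 168 − 14q = 0, giving q = 168/14 = 12.

12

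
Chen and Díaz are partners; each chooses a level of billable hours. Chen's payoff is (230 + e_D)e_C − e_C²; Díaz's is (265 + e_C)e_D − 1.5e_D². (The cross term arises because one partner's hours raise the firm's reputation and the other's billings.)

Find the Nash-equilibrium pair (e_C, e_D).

191, 152

Expanding Chen's payoff: 230e_C + e_De_C − e_C².
∂π/∂e_C = 230 + e_D − 2e_C = 0, so e_C = 115 + 0.5e_D.
Likewise for Díaz: e_D = 265/3 + (1/3)e_C.
Plugging e_D into Chen's best response: e_C = 115 + 0.5(265/3 + (1/3)e_C) ⇒ (5/6)e_C = 955/6, so e_C = 191.
Then e_D = 265/3 + (1/3)·191 = 152.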